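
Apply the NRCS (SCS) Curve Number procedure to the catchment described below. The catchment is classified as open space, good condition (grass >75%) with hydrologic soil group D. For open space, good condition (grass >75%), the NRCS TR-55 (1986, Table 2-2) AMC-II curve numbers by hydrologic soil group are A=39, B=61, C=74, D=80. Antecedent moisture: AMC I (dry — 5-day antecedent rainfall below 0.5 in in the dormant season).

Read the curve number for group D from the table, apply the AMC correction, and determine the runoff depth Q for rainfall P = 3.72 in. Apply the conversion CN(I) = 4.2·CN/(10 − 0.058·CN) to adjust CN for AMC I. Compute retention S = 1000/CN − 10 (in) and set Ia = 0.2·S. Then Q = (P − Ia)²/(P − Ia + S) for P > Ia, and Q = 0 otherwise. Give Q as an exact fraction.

Q = 1763584/2337825 in ≈ 0.754 in

NRCS table: open space, good condition (grass >75%), soil group D → CN(II) = 80
CN(I) from CN(II)=80: (4.2·80)/(10 − 0.058·80) = 4200/67 ≈ 62.687
Retention S: 1000/CN − 10 with CN=62.687 → S = 125/21 ≈ 5.952 in
Ia = 0.2·(125/21) = 25/21 in ≈ 1.190 in
Since P=3.720 > Ia=1.190: effective rainfall P−Ia = 1328/525 in
Q: (1328/525)² ÷ (4453/525) = 1763584/2337825 in (≈ 0.754 in)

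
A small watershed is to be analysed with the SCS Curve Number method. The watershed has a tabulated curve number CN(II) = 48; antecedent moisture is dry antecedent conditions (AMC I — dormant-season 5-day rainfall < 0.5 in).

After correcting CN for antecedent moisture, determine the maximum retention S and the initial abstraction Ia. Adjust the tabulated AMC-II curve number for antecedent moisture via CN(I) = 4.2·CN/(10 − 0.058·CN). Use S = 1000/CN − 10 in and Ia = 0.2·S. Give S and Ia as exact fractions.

S = 1625/63 in ≈ 25.794 in; Ia = 325/63 in ≈ 5.159 in

Adjust CN=48 to AMC I: 4.2·48/(10 − 0.058·48) → (1008/5) ÷ (902/125) = 12600/451 ≈ 27.938
Retention S: 1000/CN − 10 with CN=27.938 → S = 1625/63 ≈ 25.794 in
Initial abstraction Ia = S/5 = (1625/63)/5 = 325/63 ≈ 5.159 in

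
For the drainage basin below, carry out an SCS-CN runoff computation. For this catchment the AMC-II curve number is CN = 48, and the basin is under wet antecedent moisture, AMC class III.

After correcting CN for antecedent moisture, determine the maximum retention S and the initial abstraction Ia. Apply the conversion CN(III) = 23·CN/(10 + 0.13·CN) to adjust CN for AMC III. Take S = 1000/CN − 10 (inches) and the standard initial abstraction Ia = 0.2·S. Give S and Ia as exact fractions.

S = 325/69 in ≈ 4.710 in; Ia = 65/69 in ≈ 0.942 in

Adjust CN=48 to AMC III: 23·48/(10 + 0.13·48) → 1104 ÷ (406/25) = 13800/203 ≈ 67.980
S = 1000/(13800/203) − 10 = 325/69 in ≈ 4.710 in
Ia = 0.2·(325/69) = 65/69 in ≈ 0.942 in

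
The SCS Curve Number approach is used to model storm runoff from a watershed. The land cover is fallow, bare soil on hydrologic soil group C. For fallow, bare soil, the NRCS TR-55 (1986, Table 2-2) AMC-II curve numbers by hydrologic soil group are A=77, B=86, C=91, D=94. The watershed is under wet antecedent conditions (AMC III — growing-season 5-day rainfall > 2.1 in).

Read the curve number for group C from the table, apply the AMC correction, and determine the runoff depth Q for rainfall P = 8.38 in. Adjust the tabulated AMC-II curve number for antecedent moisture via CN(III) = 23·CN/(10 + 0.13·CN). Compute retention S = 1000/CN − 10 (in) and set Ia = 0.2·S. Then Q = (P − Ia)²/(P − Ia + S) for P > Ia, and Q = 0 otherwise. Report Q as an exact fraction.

Q = 753366713089/95541996550 in ≈ 7.885 in

NRCS table: fallow, bare soil, soil group C → CN(II) = 91
Adjust CN=91 to AMC III: 23·91/(10 + 0.13·91) → 2093 ÷ (2183/100) = 209300/2183 ≈ 95.877
S = 1000/(209300/2183) − 10 = 900/2093 in ≈ 0.430 in
Ia = 0.2S: 0.2·0.430 = 0.086 in (exactly 180/2093)
Excess rainfall: 8.380 − 0.086 = 8.294 in; P > Ia so Q > 0
Q: (867967/104650)² ÷ (912967/104650) = 753366713089/95541996550 in (≈ 7.885 in)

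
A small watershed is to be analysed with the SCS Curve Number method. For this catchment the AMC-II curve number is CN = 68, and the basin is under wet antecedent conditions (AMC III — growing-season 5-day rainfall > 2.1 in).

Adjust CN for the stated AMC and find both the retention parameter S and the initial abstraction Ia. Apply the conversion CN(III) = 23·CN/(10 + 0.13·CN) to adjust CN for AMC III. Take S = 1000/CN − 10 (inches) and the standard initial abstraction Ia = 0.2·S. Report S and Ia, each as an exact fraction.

Wet (AMC III): CN(III) = 23·68/(10 + 0.13·68) = 1564/(471/25) = 39100/471 ≈ 83.015
Retention S: 1000/CN − 10 with CN=83.015 → S = 800/391 ≈ 2.046 in
Initial abstraction Ia = S/5 = (800/391)/5 = 160/391 ≈ 0.409 in

S = 800/391 in ≈ 2.046 in; Ia = 160/391 in ≈ 0.409 in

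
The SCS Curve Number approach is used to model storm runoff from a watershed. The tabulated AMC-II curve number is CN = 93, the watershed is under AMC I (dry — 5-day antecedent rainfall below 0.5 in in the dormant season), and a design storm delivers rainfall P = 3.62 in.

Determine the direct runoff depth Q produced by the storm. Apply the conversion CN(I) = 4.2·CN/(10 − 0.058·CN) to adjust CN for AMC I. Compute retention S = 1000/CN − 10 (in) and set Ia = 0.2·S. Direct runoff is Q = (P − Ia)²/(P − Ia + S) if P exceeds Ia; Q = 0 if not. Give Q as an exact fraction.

Dry (AMC I): CN(I) = 4.2·93/(10 − 0.058·93) = (1953/5)/(2303/500) = 27900/329 ≈ 84.802
Max retention: S = 1000/(27900/329) − 10 = 500/279 in (≈ 1.792 in)
Ia = 0.2S: 0.2·1.792 = 0.358 in (exactly 100/279)
P − Ia = 3.620 − 0.358 = 45499/13950 ≈ 3.262 in (> 0, runoff occurs)
Q = (45499/13950)²/((45499/13950) + 500/279) = (2070159001/194602500)/(70499/13950) = 2070159001/983461050 in ≈ 2.105 in

Q = 2070159001/983461050 in ≈ 2.105 in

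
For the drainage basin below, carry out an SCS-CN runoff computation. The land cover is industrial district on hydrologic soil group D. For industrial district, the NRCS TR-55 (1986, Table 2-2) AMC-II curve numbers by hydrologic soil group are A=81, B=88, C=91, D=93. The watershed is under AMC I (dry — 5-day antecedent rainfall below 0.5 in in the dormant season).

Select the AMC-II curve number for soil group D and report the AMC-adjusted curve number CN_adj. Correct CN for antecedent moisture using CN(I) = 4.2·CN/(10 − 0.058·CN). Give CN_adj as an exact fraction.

CN_adj = 27900/329 ≈ 84.802

NRCS table: industrial district, soil group D → CN(II) = 93
CN(I) from CN(II)=93: (4.2·93)/(10 − 0.058·93) = 27900/329 ≈ 84.802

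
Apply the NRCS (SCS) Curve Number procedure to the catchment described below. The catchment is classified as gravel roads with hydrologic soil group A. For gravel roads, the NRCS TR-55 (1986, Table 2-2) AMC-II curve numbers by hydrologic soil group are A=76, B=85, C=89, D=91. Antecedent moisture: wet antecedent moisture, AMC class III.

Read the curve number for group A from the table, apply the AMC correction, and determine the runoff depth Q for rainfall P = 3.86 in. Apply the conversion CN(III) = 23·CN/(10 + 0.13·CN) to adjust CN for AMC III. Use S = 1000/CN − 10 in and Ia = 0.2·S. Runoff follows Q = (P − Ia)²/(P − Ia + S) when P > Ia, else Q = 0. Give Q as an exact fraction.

NRCS table: gravel roads, soil group A → CN(II) = 76
CN(III) from CN(II)=76: (23·76)/(10 + 0.13·76) = 43700/497 ≈ 87.928
S = 1000/(43700/497) − 10 = 600/437 in ≈ 1.373 in
Ia = 0.2S: 0.2·1.373 = 0.275 in (exactly 120/437)
P − Ia = 3.860 − 0.275 = 78341/21850 ≈ 3.585 in (> 0, runoff occurs)
Q = (78341/21850)²/((78341/21850) + 600/437) = (6137312281/477422500)/(108341/21850) = 6137312281/2367250850 in ≈ 2.593 in

Q = 6137312281/2367250850 in ≈ 2.593 in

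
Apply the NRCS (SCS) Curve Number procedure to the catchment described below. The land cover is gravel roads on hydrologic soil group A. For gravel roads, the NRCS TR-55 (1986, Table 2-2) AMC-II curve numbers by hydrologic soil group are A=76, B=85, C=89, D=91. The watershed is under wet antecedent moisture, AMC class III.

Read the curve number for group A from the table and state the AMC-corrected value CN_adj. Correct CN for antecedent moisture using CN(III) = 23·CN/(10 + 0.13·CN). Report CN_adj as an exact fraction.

CN_adj = 43700/497 ≈ 87.928

NRCS table: gravel roads, soil group A → CN(II) = 76
Adjust CN=76 to AMC III: 23·76/(10 + 0.13·76) → 1748 ÷ (497/25) = 43700/497 ≈ 87.928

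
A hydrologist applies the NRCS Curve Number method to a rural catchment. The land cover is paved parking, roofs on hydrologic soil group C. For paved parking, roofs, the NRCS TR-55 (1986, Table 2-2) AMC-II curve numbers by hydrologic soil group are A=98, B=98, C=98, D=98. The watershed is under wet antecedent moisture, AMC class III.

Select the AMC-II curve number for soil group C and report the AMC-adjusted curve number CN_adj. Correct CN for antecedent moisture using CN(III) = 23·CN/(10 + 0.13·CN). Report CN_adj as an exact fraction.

NRCS table: paved parking, roofs, soil group C → CN(II) = 98
Wet (AMC III): CN(III) = 23·98/(10 + 0.13·98) = 2254/(1137/50) = 112700/1137 ≈ 99.120

CN_adj = 112700/1137 ≈ 99.120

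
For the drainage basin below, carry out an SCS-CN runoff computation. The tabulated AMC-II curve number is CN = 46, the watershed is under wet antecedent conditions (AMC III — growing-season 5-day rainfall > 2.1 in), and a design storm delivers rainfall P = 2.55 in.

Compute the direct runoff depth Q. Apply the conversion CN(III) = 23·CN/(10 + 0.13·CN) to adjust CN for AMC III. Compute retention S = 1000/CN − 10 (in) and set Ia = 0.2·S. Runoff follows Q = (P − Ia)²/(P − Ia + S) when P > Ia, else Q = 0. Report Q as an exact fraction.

Q = 87253347/247497940 in ≈ 0.353 in

Wet (AMC III): CN(III) = 23·46/(10 + 0.13·46) = 1058/(799/50) = 52900/799 ≈ 66.208
S = 1000/(52900/799) − 10 = 2700/529 in ≈ 5.104 in
Initial abstraction Ia = S/5 = (2700/529)/5 = 540/529 ≈ 1.021 in
P − Ia = 2.550 − 1.021 = 16179/10580 ≈ 1.529 in (> 0, runoff occurs)
Q = (16179/10580)²/((16179/10580) + 2700/529) = (261760041/111936400)/(70179/10580) = 87253347/247497940 in ≈ 0.353 in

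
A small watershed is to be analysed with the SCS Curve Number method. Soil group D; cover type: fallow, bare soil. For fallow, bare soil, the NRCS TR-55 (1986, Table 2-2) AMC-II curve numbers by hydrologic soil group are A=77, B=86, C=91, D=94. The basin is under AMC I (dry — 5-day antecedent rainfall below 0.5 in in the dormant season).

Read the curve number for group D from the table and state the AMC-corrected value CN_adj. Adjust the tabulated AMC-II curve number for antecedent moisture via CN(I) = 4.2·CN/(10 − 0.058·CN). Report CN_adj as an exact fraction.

CN_adj = 32900/379 ≈ 86.807

NRCS table: fallow, bare soil, soil group D → CN(II) = 94
Dry (AMC I): CN(I) = 4.2·94/(10 − 0.058·94) = (1974/5)/(1137/250) = 32900/379 ≈ 86.807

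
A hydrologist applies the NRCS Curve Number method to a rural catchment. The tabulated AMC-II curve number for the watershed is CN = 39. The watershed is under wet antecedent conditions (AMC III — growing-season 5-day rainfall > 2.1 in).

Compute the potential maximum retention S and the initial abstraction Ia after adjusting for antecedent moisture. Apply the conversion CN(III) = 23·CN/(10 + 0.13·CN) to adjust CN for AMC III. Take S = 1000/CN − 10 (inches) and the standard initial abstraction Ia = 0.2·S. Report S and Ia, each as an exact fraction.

Adjust CN=39 to AMC III: 23·39/(10 + 0.13·39) → 897 ÷ (1507/100) = 89700/1507 ≈ 59.522
Retention S: 1000/CN − 10 with CN=59.522 → S = 6100/897 ≈ 6.800 in
Ia = 0.2·(6100/897) = 1220/897 in ≈ 1.360 in

S = 6100/897 in ≈ 6.800 in; Ia = 1220/897 in ≈ 1.360 in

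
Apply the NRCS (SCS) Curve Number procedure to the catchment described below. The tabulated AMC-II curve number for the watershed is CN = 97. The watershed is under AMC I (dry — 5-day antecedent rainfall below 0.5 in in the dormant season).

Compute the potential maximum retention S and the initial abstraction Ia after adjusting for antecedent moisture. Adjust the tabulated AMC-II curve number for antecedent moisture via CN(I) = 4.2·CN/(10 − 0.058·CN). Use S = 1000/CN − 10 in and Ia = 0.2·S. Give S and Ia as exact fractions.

CN(I) from CN(II)=97: (4.2·97)/(10 − 0.058·97) = 67900/729 ≈ 93.141
S = 1000/(67900/729) − 10 = 500/679 in ≈ 0.736 in
Ia = 0.2S: 0.2·0.736 = 0.147 in (exactly 100/679)

S = 500/679 in ≈ 0.736 in; Ia = 100/679 in ≈ 0.147 in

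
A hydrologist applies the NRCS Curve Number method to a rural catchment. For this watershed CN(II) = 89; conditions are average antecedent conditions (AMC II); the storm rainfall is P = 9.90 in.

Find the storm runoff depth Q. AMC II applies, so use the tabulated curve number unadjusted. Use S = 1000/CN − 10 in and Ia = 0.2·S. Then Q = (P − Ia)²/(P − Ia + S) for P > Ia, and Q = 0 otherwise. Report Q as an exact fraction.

Average conditions: CN = 89 (no AMC adjustment).
Max retention: S = 1000/89 − 10 = 110/89 in (≈ 1.236 in)
Ia = 0.2·(110/89) = 22/89 in ≈ 0.247 in
Excess rainfall: 9.900 − 0.247 = 9.653 in; P > Ia so Q > 0
Runoff Q = (P−Ia)²/(P−Ia+S) = (9.653)²/(9.653+1.236) = 6709571/784090 ≈ 8.557 in

Q = 6709571/784090 in ≈ 8.557 in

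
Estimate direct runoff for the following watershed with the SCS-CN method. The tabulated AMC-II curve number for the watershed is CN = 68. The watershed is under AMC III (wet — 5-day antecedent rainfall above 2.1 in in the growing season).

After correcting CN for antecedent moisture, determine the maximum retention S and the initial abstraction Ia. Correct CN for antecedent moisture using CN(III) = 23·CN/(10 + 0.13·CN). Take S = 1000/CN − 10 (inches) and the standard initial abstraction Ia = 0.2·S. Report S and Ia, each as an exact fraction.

S = 800/391 in ≈ 2.046 in; Ia = 160/391 in ≈ 0.409 in

Adjust CN=68 to AMC III: 23·68/(10 + 0.13·68) → 1564 ÷ (471/25) = 39100/471 ≈ 83.015
S = 1000/(39100/471) − 10 = 800/391 in ≈ 2.046 in
Ia = 0.2S: 0.2·2.046 = 0.409 in (exactly 160/391)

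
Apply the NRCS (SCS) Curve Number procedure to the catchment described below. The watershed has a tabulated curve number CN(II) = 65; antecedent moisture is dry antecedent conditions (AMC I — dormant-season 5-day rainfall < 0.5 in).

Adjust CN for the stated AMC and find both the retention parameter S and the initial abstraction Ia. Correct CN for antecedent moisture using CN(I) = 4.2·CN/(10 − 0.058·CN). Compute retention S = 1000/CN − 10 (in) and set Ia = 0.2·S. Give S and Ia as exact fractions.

Dry (AMC I): CN(I) = 4.2·65/(10 − 0.058·65) = 273/(623/100) = 3900/89 ≈ 43.820
Retention S: 1000/CN − 10 with CN=43.820 → S = 500/39 ≈ 12.821 in
Initial abstraction Ia = S/5 = (500/39)/5 = 100/39 ≈ 2.564 in

S = 500/39 in ≈ 12.821 in; Ia = 100/39 in ≈ 2.564 in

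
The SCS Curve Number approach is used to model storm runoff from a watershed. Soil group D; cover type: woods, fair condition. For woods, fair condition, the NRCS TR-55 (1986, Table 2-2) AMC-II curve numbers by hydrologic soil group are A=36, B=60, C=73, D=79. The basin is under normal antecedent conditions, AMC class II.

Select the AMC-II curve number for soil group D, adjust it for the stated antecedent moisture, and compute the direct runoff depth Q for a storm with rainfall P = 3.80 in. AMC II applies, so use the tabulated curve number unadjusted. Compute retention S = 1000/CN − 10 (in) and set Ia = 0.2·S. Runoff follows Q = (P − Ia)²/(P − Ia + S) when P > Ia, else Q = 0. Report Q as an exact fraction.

NRCS table: woods, fair condition, soil group D → CN(II) = 79
AMC II — tabulated CN = 79 applies directly.
Max retention: S = 1000/79 − 10 = 210/79 in (≈ 2.658 in)
Initial abstraction Ia = S/5 = (210/79)/5 = 42/79 ≈ 0.532 in
Since P=3.800 > Ia=0.532: effective rainfall P−Ia = 1291/395 in
Q = (1291/395)²/((1291/395) + 210/79) = (1666681/156025)/(2341/395) = 1666681/924695 in ≈ 1.802 in

Q = 1666681/924695 in ≈ 1.802 in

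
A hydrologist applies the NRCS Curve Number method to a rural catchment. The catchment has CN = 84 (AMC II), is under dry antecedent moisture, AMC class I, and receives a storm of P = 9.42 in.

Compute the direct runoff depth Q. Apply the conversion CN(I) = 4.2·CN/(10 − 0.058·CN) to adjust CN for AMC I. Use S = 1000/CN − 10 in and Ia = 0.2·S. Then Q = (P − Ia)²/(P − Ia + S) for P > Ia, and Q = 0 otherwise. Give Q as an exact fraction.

Q = 35235419521/6344027550 in ≈ 5.554 in

Adjust CN=84 to AMC I: 4.2·84/(10 − 0.058·84) → (1764/5) ÷ (641/125) = 44100/641 ≈ 68.799
S = 1000/(44100/641) − 10 = 2000/441 in ≈ 4.535 in
Ia = 0.2·(2000/441) = 400/441 in ≈ 0.907 in
Since P=9.420 > Ia=0.907: effective rainfall P−Ia = 187711/22050 in
Runoff Q = (P−Ia)²/(P−Ia+S) = (8.513)²/(8.513+4.535) = 35235419521/6344027550 ≈ 5.554 in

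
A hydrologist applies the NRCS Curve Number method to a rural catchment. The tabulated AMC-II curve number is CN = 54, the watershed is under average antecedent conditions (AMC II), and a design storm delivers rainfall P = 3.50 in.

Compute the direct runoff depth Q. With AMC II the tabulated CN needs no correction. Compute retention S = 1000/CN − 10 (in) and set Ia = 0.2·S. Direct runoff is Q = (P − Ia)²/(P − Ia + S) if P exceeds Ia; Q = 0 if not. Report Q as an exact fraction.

CN(II) = 54; AMC II needs no correction.
Max retention: S = 1000/54 − 10 = 230/27 in (≈ 8.519 in)
Ia = 0.2S: 0.2·8.519 = 1.704 in (exactly 46/27)
Since P=3.500 > Ia=1.704: effective rainfall P−Ia = 97/54 in
Runoff Q = (P−Ia)²/(P−Ia+S) = (1.796)²/(1.796+8.519) = 9409/30078 ≈ 0.313 in

Q = 9409/30078 in ≈ 0.313 in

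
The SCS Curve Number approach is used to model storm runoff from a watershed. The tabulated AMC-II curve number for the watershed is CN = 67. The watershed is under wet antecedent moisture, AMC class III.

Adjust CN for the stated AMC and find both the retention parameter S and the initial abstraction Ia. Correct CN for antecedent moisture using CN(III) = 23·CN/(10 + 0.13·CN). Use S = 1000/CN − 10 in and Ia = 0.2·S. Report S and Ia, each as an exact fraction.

CN(III) from CN(II)=67: (23·67)/(10 + 0.13·67) = 154100/1871 ≈ 82.362
Retention S: 1000/CN − 10 with CN=82.362 → S = 3300/1541 ≈ 2.141 in
Ia = 0.2·(3300/1541) = 660/1541 in ≈ 0.428 in

S = 3300/1541 in ≈ 2.141 in; Ia = 660/1541 in ≈ 0.428 in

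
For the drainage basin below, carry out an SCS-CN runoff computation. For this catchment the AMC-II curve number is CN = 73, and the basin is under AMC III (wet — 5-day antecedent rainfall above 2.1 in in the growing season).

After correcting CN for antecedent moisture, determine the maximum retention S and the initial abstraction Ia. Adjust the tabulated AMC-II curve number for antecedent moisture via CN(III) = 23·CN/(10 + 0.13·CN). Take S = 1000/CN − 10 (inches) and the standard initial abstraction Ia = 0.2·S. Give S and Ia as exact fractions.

CN(III) from CN(II)=73: (23·73)/(10 + 0.13·73) = 167900/1949 ≈ 86.147
Max retention: S = 1000/(167900/1949) − 10 = 2700/1679 in (≈ 1.608 in)
Ia = 0.2S: 0.2·1.608 = 0.322 in (exactly 540/1679)

S = 2700/1679 in ≈ 1.608 in; Ia = 540/1679 in ≈ 0.322 in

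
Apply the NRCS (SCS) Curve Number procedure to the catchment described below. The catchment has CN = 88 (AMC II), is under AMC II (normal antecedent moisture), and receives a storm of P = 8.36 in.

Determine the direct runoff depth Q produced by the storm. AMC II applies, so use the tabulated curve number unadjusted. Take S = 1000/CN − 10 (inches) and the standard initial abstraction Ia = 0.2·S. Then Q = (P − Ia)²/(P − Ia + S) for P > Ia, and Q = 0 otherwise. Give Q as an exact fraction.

Q = 4946176/714725 in ≈ 6.920 in

AMC II — tabulated CN = 88 applies directly.
Retention S: 1000/CN − 10 with CN=88.000 → S = 15/11 ≈ 1.364 in
Ia = 0.2·(15/11) = 3/11 in ≈ 0.273 in
P − Ia = 8.360 − 0.273 = 2224/275 ≈ 8.087 in (> 0, runoff occurs)
Q = (2224/275)²/((2224/275) + 15/11) = (4946176/75625)/(2599/275) = 4946176/714725 in ≈ 6.920 in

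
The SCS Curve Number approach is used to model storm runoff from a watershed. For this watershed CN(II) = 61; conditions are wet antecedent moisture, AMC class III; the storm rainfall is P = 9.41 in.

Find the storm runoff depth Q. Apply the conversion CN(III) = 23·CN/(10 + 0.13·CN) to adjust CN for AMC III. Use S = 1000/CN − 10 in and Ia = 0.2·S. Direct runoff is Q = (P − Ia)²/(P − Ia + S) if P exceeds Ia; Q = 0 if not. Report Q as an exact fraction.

Adjust CN=61 to AMC III: 23·61/(10 + 0.13·61) → 1403 ÷ (1793/100) = 140300/1793 ≈ 78.249
Retention S: 1000/CN − 10 with CN=78.249 → S = 3900/1403 ≈ 2.780 in
Ia = 0.2·(3900/1403) = 780/1403 in ≈ 0.556 in
P − Ia = 9.410 − 0.556 = 1242223/140300 ≈ 8.854 in (> 0, runoff occurs)
Q: (1242223/140300)² ÷ (1632223/140300) = 1543117981729/229000886900 in (≈ 6.738 in)

Q = 1543117981729/229000886900 in ≈ 6.738 in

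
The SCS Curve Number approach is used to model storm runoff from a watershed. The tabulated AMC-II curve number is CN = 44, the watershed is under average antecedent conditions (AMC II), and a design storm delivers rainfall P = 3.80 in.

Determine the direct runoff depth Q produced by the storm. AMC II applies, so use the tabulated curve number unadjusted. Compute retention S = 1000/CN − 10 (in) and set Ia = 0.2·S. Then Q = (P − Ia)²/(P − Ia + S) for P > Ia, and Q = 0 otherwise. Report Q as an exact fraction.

AMC II — tabulated CN = 44 applies directly.
Max retention: S = 1000/44 − 10 = 140/11 in (≈ 12.727 in)
Ia = 0.2·(140/11) = 28/11 in ≈ 2.545 in
P − Ia = 3.800 − 2.545 = 69/55 ≈ 1.255 in (> 0, runoff occurs)
Q = (69/55)²/((69/55) + 140/11) = (4761/3025)/(769/55) = 4761/42295 in ≈ 0.113 in

Q = 4761/42295 in ≈ 0.113 in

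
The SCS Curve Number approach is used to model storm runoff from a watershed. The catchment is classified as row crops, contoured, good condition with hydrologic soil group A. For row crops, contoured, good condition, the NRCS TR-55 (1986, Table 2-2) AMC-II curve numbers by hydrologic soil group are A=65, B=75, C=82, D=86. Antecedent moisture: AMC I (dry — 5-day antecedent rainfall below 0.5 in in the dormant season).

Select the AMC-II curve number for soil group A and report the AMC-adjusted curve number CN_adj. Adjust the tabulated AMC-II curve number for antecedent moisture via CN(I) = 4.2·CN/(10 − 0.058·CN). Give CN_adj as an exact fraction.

NRCS table: row crops, contoured, good condition, soil group A → CN(II) = 65
Dry (AMC I): CN(I) = 4.2·65/(10 − 0.058·65) = 273/(623/100) = 3900/89 ≈ 43.820

CN_adj = 3900/89 ≈ 43.820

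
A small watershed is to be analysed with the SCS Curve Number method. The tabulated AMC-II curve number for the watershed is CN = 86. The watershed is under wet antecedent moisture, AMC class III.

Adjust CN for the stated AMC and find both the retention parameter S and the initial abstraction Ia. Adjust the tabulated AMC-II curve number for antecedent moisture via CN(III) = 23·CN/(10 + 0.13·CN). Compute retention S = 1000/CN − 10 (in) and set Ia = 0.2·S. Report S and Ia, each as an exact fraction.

S = 700/989 in ≈ 0.708 in; Ia = 140/989 in ≈ 0.142 in

Wet (AMC III): CN(III) = 23·86/(10 + 0.13·86) = 1978/(1059/50) = 98900/1059 ≈ 93.390
S = 1000/(98900/1059) − 10 = 700/989 in ≈ 0.708 in
Ia = 0.2S: 0.2·0.708 = 0.142 in (exactly 140/989)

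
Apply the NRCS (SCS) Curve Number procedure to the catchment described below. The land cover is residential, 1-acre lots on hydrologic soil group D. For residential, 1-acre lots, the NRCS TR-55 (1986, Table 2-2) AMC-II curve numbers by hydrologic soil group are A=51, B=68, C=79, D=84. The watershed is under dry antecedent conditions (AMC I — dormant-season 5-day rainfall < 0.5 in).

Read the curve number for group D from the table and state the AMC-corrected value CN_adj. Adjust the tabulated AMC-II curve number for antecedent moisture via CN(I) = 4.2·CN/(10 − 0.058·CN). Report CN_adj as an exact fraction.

NRCS table: residential, 1-acre lots, soil group D → CN(II) = 84
Dry (AMC I): CN(I) = 4.2·84/(10 − 0.058·84) = (1764/5)/(641/125) = 44100/641 ≈ 68.799

CN_adj = 44100/641 ≈ 68.799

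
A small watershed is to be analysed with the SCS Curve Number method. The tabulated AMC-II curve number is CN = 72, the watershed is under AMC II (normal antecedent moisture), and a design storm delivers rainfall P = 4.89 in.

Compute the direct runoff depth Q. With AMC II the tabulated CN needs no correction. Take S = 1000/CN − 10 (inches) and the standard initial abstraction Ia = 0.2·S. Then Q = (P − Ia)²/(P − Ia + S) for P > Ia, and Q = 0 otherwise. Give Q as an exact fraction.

AMC II — tabulated CN = 72 applies directly.
Retention S: 1000/CN − 10 with CN=72.000 → S = 35/9 ≈ 3.889 in
Ia = 0.2·(35/9) = 7/9 in ≈ 0.778 in
Since P=4.890 > Ia=0.778: effective rainfall P−Ia = 3701/900 in
Q: (3701/900)² ÷ (7201/900) = 13697401/6480900 in (≈ 2.114 in)

Q = 13697401/6480900 in ≈ 2.114 in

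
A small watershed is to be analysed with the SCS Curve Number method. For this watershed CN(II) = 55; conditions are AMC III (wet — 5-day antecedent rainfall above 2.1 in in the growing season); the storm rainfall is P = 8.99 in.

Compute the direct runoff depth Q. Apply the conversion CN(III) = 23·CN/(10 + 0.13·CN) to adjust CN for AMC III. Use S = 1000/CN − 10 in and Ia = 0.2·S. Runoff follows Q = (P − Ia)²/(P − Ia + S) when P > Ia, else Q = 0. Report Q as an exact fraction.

Q = 43868045809/7576009100 in ≈ 5.790 in

Wet (AMC III): CN(III) = 23·55/(10 + 0.13·55) = 1265/(343/20) = 25300/343 ≈ 73.761
S = 1000/(25300/343) − 10 = 900/253 in ≈ 3.557 in
Ia = 0.2S: 0.2·3.557 = 0.711 in (exactly 180/253)
Since P=8.990 > Ia=0.711: effective rainfall P−Ia = 209447/25300 in
Runoff Q = (P−Ia)²/(P−Ia+S) = (8.279)²/(8.279+3.557) = 43868045809/7576009100 ≈ 5.790 in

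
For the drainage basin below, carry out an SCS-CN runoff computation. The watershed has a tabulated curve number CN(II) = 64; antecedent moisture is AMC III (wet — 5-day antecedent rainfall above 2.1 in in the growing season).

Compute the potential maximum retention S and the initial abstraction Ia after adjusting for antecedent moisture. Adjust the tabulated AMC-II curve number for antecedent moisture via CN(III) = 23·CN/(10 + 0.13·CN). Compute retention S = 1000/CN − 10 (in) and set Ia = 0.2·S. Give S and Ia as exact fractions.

CN(III) from CN(II)=64: (23·64)/(10 + 0.13·64) = 18400/229 ≈ 80.349
S = 1000/(18400/229) − 10 = 225/92 in ≈ 2.446 in
Ia = 0.2·(225/92) = 45/92 in ≈ 0.489 in

S = 225/92 in ≈ 2.446 in; Ia = 45/92 in ≈ 0.489 in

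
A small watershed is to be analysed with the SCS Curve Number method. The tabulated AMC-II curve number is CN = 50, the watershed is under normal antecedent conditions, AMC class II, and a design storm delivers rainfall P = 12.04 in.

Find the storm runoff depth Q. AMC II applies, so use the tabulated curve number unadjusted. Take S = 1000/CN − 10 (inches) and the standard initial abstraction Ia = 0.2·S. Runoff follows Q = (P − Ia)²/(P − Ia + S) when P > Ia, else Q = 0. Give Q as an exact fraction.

Q = 63001/12525 in ≈ 5.030 in

CN(II) = 50; AMC II needs no correction.
Max retention: S = 1000/50 − 10 = 10 in (≈ 10.000 in)
Ia = 0.2S: 0.2·10.000 = 2.000 in (exactly 2)
Excess rainfall: 12.040 − 2.000 = 10.040 in; P > Ia so Q > 0
Runoff Q = (P−Ia)²/(P−Ia+S) = (10.040)²/(10.040+10.000) = 63001/12525 ≈ 5.030 in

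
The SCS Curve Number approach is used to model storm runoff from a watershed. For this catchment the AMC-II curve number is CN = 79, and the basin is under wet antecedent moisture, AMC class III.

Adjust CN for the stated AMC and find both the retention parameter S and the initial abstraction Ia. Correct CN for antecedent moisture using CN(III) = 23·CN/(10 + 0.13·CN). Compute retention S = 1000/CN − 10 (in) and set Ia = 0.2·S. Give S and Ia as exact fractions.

S = 2100/1817 in ≈ 1.156 in; Ia = 420/1817 in ≈ 0.231 in

CN(III) from CN(II)=79: (23·79)/(10 + 0.13·79) = 181700/2027 ≈ 89.640
Retention S: 1000/CN − 10 with CN=89.640 → S = 2100/1817 ≈ 1.156 in
Initial abstraction Ia = S/5 = (2100/1817)/5 = 420/1817 ≈ 0.231 in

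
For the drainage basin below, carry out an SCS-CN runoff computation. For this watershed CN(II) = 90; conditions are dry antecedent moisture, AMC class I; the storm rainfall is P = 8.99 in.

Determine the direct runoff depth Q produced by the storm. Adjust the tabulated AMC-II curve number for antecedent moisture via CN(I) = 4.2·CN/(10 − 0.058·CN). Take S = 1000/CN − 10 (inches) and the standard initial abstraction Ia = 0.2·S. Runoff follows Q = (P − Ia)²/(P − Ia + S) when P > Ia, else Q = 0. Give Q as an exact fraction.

Q = 25571527921/3967317900 in ≈ 6.446 in

Adjust CN=90 to AMC I: 4.2·90/(10 − 0.058·90) → 378 ÷ (239/50) = 18900/239 ≈ 79.079
Retention S: 1000/CN − 10 with CN=79.079 → S = 500/189 ≈ 2.646 in
Initial abstraction Ia = S/5 = (500/189)/5 = 100/189 ≈ 0.529 in
Excess rainfall: 8.990 − 0.529 = 8.461 in; P > Ia so Q > 0
Runoff Q = (P−Ia)²/(P−Ia+S) = (8.461)²/(8.461+2.646) = 25571527921/3967317900 ≈ 6.446 in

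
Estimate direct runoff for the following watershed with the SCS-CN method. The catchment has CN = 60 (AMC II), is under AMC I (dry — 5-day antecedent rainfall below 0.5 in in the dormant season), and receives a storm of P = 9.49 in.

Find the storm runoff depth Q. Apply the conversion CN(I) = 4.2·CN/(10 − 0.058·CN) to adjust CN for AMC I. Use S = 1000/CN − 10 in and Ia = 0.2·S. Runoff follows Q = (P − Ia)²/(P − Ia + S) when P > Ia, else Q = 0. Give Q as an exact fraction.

Adjust CN=60 to AMC I: 4.2·60/(10 − 0.058·60) → 252 ÷ (163/25) = 6300/163 ≈ 38.650
S = 1000/(6300/163) − 10 = 1000/63 in ≈ 15.873 in
Initial abstraction Ia = S/5 = (1000/63)/5 = 200/63 ≈ 3.175 in
P − Ia = 9.490 − 3.175 = 39787/6300 ≈ 6.315 in (> 0, runoff occurs)
Runoff Q = (P−Ia)²/(P−Ia+S) = (6.315)²/(6.315+15.873) = 1583005369/880658100 ≈ 1.798 in

Q = 1583005369/880658100 in ≈ 1.798 in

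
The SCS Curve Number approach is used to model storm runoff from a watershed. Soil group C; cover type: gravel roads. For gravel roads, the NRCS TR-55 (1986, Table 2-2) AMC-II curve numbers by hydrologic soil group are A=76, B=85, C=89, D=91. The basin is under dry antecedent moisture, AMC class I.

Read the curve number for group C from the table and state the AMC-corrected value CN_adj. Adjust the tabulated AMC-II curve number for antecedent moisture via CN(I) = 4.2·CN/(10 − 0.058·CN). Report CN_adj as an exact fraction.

CN_adj = 186900/2419 ≈ 77.263

NRCS table: gravel roads, soil group C → CN(II) = 89
Adjust CN=89 to AMC I: 4.2·89/(10 − 0.058·89) → (1869/5) ÷ (2419/500) = 186900/2419 ≈ 77.263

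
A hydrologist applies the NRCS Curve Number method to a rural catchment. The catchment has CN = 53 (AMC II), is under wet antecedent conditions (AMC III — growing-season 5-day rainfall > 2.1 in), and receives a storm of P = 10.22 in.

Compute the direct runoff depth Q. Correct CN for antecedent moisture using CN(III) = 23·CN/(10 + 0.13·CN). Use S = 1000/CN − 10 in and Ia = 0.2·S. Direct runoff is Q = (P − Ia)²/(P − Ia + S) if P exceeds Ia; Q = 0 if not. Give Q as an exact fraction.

CN(III) from CN(II)=53: (23·53)/(10 + 0.13·53) = 121900/1689 ≈ 72.173
Retention S: 1000/CN − 10 with CN=72.173 → S = 4700/1219 ≈ 3.856 in
Ia = 0.2·(4700/1219) = 940/1219 in ≈ 0.771 in
Since P=10.220 > Ia=0.771: effective rainfall P−Ia = 575909/60950 in
Q: (575909/60950)² ÷ (810909/60950) = 331671176281/49424903550 in (≈ 6.711 in)

Q = 331671176281/49424903550 in ≈ 6.711 in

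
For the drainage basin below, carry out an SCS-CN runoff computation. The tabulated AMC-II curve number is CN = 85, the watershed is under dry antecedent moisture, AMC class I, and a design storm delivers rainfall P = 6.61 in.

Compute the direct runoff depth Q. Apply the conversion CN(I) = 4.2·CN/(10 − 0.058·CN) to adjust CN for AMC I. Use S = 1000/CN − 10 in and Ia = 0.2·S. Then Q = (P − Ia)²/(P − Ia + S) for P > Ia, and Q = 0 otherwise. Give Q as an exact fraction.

Dry (AMC I): CN(I) = 4.2·85/(10 − 0.058·85) = 357/(507/100) = 11900/169 ≈ 70.414
S = 1000/(11900/169) − 10 = 500/119 in ≈ 4.202 in
Ia = 0.2·(500/119) = 100/119 in ≈ 0.840 in
Excess rainfall: 6.610 − 0.840 = 5.770 in; P > Ia so Q > 0
Q: (68659/11900)² ÷ (118659/11900) = 4714058281/1412042100 in (≈ 3.338 in)

Q = 4714058281/1412042100 in ≈ 3.338 in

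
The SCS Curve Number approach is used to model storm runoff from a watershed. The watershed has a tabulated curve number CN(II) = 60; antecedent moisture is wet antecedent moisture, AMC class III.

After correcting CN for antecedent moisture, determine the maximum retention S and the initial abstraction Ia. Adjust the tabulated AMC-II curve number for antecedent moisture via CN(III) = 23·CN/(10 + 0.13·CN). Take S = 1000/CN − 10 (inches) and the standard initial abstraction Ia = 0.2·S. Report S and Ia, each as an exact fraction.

Adjust CN=60 to AMC III: 23·60/(10 + 0.13·60) → 1380 ÷ (89/5) = 6900/89 ≈ 77.528
Max retention: S = 1000/(6900/89) − 10 = 200/69 in (≈ 2.899 in)
Ia = 0.2S: 0.2·2.899 = 0.580 in (exactly 40/69)

S = 200/69 in ≈ 2.899 in; Ia = 40/69 in ≈ 0.580 in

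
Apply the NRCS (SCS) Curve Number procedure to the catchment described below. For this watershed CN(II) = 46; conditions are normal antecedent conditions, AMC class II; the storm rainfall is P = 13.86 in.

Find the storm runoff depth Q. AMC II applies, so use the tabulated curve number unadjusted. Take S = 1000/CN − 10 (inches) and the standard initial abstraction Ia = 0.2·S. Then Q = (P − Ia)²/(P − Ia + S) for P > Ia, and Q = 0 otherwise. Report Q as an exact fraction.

Q = 19474569/3416650 in ≈ 5.700 in

CN(II) = 46; AMC II needs no correction.
Retention S: 1000/CN − 10 with CN=46.000 → S = 270/23 ≈ 11.739 in
Ia = 0.2S: 0.2·11.739 = 2.348 in (exactly 54/23)
Excess rainfall: 13.860 − 2.348 = 11.512 in; P > Ia so Q > 0
Q: (13239/1150)² ÷ (26739/1150) = 19474569/3416650 in (≈ 5.700 in)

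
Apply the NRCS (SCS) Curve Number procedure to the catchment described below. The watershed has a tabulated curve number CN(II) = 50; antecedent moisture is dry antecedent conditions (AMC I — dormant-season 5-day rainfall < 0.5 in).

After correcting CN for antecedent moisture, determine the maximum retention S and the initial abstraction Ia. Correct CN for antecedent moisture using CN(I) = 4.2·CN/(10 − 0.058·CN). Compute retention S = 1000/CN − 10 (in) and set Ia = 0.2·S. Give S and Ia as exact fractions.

CN(I) from CN(II)=50: (4.2·50)/(10 − 0.058·50) = 2100/71 ≈ 29.577
Retention S: 1000/CN − 10 with CN=29.577 → S = 500/21 ≈ 23.810 in
Ia = 0.2·(500/21) = 100/21 in ≈ 4.762 in

S = 500/21 in ≈ 23.810 in; Ia = 100/21 in ≈ 4.762 in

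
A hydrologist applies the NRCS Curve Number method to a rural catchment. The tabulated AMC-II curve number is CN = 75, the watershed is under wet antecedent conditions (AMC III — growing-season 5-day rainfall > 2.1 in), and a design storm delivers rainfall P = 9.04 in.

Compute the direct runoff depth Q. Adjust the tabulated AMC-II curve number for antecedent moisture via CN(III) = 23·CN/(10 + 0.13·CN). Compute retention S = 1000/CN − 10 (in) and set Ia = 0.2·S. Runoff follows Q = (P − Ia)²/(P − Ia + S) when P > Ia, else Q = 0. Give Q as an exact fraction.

Q = 113914418/15174825 in ≈ 7.507 in

CN(III) from CN(II)=75: (23·75)/(10 + 0.13·75) = 6900/79 ≈ 87.342
Retention S: 1000/CN − 10 with CN=87.342 → S = 100/69 ≈ 1.449 in
Ia = 0.2·(100/69) = 20/69 in ≈ 0.290 in
Excess rainfall: 9.040 − 0.290 = 8.750 in; P > Ia so Q > 0
Runoff Q = (P−Ia)²/(P−Ia+S) = (8.750)²/(8.750+1.449) = 113914418/15174825 ≈ 7.507 in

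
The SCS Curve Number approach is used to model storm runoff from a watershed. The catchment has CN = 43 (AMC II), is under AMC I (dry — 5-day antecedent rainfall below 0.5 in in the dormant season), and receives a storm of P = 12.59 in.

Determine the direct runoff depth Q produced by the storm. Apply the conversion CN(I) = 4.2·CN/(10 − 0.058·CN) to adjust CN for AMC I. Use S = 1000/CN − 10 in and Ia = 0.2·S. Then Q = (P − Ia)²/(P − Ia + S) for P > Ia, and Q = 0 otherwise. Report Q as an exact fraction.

CN(I) from CN(II)=43: (4.2·43)/(10 − 0.058·43) = 30100/1251 ≈ 24.061
Max retention: S = 1000/(30100/1251) − 10 = 9500/301 in (≈ 31.561 in)
Ia = 0.2S: 0.2·31.561 = 6.312 in (exactly 1900/301)
P − Ia = 12.590 − 6.312 = 188959/30100 ≈ 6.278 in (> 0, runoff occurs)
Runoff Q = (P−Ia)²/(P−Ia+S) = (6.278)²/(6.278+31.561) = 35705503681/34282665900 ≈ 1.042 in

Q = 35705503681/34282665900 in ≈ 1.042 in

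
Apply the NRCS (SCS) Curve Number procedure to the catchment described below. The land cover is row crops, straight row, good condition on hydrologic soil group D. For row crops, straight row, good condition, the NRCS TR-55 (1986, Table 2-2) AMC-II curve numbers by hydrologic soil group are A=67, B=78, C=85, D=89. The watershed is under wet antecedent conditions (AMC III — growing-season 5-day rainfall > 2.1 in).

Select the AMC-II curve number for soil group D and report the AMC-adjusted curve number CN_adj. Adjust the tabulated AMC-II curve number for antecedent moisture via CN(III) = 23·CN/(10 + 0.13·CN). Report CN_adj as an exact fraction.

NRCS table: row crops, straight row, good condition, soil group D → CN(II) = 89
Wet (AMC III): CN(III) = 23·89/(10 + 0.13·89) = 2047/(2157/100) = 204700/2157 ≈ 94.900

CN_adj = 204700/2157 ≈ 94.900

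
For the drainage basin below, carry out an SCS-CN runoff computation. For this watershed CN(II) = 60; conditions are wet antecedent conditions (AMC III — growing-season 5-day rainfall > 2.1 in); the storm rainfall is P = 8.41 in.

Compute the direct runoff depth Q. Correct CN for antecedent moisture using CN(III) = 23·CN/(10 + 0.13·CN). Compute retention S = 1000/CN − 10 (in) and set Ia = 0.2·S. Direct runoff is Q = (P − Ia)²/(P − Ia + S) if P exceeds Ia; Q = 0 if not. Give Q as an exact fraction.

Q = 2919132841/510800100 in ≈ 5.715 in

Adjust CN=60 to AMC III: 23·60/(10 + 0.13·60) → 1380 ÷ (89/5) = 6900/89 ≈ 77.528
Retention S: 1000/CN − 10 with CN=77.528 → S = 200/69 ≈ 2.899 in
Ia = 0.2S: 0.2·2.899 = 0.580 in (exactly 40/69)
Since P=8.410 > Ia=0.580: effective rainfall P−Ia = 54029/6900 in
Q: (54029/6900)² ÷ (74029/6900) = 2919132841/510800100 in (≈ 5.715 in)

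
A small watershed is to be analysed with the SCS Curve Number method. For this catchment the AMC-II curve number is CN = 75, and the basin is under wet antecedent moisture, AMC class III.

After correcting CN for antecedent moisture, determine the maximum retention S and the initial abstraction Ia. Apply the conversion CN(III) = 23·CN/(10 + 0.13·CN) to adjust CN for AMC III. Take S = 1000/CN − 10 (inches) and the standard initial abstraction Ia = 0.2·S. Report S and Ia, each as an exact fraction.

CN(III) from CN(II)=75: (23·75)/(10 + 0.13·75) = 6900/79 ≈ 87.342
Retention S: 1000/CN − 10 with CN=87.342 → S = 100/69 ≈ 1.449 in
Initial abstraction Ia = S/5 = (100/69)/5 = 20/69 ≈ 0.290 in

S = 100/69 in ≈ 1.449 in; Ia = 20/69 in ≈ 0.290 in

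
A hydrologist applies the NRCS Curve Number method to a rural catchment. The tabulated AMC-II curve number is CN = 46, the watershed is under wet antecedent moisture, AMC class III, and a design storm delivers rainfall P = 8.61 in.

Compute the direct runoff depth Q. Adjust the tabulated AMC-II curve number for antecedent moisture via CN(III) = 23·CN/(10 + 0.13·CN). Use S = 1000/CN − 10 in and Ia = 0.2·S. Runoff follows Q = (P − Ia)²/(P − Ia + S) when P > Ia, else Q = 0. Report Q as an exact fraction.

CN(III) from CN(II)=46: (23·46)/(10 + 0.13·46) = 52900/799 ≈ 66.208
Max retention: S = 1000/(52900/799) − 10 = 2700/529 in (≈ 5.104 in)
Initial abstraction Ia = S/5 = (2700/529)/5 = 540/529 ≈ 1.021 in
P − Ia = 8.610 − 1.021 = 401469/52900 ≈ 7.589 in (> 0, runoff occurs)
Q: (401469/52900)² ÷ (671469/52900) = 53725785987/11840236700 in (≈ 4.538 in)

Q = 53725785987/11840236700 in ≈ 4.538 in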